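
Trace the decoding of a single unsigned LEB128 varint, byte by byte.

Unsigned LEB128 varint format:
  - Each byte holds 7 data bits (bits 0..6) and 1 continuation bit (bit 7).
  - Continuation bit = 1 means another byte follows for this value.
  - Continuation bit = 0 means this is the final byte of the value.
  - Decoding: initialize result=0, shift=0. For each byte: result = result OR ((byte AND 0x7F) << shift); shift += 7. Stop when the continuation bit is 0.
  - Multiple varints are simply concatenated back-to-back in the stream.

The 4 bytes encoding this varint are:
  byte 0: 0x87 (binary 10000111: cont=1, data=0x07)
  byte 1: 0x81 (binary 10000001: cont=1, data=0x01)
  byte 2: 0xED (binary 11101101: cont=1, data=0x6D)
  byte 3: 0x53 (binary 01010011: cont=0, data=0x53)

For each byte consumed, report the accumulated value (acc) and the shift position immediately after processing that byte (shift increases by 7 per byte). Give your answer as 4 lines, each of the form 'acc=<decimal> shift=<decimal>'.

byte 0=0x87: payload=0x07=7, contrib = 7<<0 = 7; acc -> 7, shift -> 7
byte 1=0x81: payload=0x01=1, contrib = 1<<7 = 128; acc -> 135, shift -> 14
byte 2=0xED: payload=0x6D=109, contrib = 109<<14 = 1785856; acc -> 1785991, shift -> 21
byte 3=0x53: payload=0x53=83, contrib = 83<<21 = 174063616; acc -> 175849607, shift -> 28

Answer: acc=7 shift=7
acc=135 shift=14
acc=1785991 shift=21
acc=175849607 shift=28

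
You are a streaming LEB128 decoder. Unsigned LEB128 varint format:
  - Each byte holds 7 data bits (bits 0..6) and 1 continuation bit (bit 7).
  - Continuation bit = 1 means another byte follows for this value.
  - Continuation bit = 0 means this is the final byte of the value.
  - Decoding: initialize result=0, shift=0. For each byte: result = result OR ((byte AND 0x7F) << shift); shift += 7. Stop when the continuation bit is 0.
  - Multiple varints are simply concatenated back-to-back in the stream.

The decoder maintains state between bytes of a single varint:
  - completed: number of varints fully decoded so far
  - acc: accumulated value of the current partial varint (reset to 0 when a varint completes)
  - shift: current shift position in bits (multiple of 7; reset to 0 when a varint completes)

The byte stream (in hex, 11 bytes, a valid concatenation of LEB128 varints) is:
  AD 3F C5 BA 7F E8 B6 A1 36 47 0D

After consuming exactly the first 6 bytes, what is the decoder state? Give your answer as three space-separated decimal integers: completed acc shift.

byte[0]=0xAD cont=1 payload=0x2D: acc |= 45<<0 -> completed=0 acc=45 shift=7
byte[1]=0x3F cont=0 payload=0x3F: varint #1 complete (value=8109); reset -> completed=1 acc=0 shift=0
byte[2]=0xC5 cont=1 payload=0x45: acc |= 69<<0 -> completed=1 acc=69 shift=7
byte[3]=0xBA cont=1 payload=0x3A: acc |= 58<<7 -> completed=1 acc=7493 shift=14
byte[4]=0x7F cont=0 payload=0x7F: varint #2 complete (value=2088261); reset -> completed=2 acc=0 shift=0
byte[5]=0xE8 cont=1 payload=0x68: acc |= 104<<0 -> completed=2 acc=104 shift=7

Answer: 2 104 7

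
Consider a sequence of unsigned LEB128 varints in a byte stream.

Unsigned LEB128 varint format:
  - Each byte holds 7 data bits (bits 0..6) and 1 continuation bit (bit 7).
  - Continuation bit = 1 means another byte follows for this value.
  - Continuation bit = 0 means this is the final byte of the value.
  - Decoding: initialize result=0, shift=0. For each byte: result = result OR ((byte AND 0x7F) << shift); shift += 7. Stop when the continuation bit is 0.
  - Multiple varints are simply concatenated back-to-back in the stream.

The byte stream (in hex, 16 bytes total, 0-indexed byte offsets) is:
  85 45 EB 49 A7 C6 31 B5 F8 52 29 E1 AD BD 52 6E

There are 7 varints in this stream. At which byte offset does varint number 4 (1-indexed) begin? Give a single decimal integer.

  byte[0]=0x85 cont=1 payload=0x05=5: acc |= 5<<0 -> acc=5 shift=7
  byte[1]=0x45 cont=0 payload=0x45=69: acc |= 69<<7 -> acc=8837 shift=14 [end]
Varint 1: bytes[0:2] = 85 45 -> value 8837 (2 byte(s))
  byte[2]=0xEB cont=1 payload=0x6B=107: acc |= 107<<0 -> acc=107 shift=7
  byte[3]=0x49 cont=0 payload=0x49=73: acc |= 73<<7 -> acc=9451 shift=14 [end]
Varint 2: bytes[2:4] = EB 49 -> value 9451 (2 byte(s))
  byte[4]=0xA7 cont=1 payload=0x27=39: acc |= 39<<0 -> acc=39 shift=7
  byte[5]=0xC6 cont=1 payload=0x46=70: acc |= 70<<7 -> acc=8999 shift=14
  byte[6]=0x31 cont=0 payload=0x31=49: acc |= 49<<14 -> acc=811815 shift=21 [end]
Varint 3: bytes[4:7] = A7 C6 31 -> value 811815 (3 byte(s))
  byte[7]=0xB5 cont=1 payload=0x35=53: acc |= 53<<0 -> acc=53 shift=7
  byte[8]=0xF8 cont=1 payload=0x78=120: acc |= 120<<7 -> acc=15413 shift=14
  byte[9]=0x52 cont=0 payload=0x52=82: acc |= 82<<14 -> acc=1358901 shift=21 [end]
Varint 4: bytes[7:10] = B5 F8 52 -> value 1358901 (3 byte(s))
  byte[10]=0x29 cont=0 payload=0x29=41: acc |= 41<<0 -> acc=41 shift=7 [end]
Varint 5: bytes[10:11] = 29 -> value 41 (1 byte(s))
  byte[11]=0xE1 cont=1 payload=0x61=97: acc |= 97<<0 -> acc=97 shift=7
  byte[12]=0xAD cont=1 payload=0x2D=45: acc |= 45<<7 -> acc=5857 shift=14
  byte[13]=0xBD cont=1 payload=0x3D=61: acc |= 61<<14 -> acc=1005281 shift=21
  byte[14]=0x52 cont=0 payload=0x52=82: acc |= 82<<21 -> acc=172971745 shift=28 [end]
Varint 6: bytes[11:15] = E1 AD BD 52 -> value 172971745 (4 byte(s))
  byte[15]=0x6E cont=0 payload=0x6E=110: acc |= 110<<0 -> acc=110 shift=7 [end]
Varint 7: bytes[15:16] = 6E -> value 110 (1 byte(s))

Answer: 7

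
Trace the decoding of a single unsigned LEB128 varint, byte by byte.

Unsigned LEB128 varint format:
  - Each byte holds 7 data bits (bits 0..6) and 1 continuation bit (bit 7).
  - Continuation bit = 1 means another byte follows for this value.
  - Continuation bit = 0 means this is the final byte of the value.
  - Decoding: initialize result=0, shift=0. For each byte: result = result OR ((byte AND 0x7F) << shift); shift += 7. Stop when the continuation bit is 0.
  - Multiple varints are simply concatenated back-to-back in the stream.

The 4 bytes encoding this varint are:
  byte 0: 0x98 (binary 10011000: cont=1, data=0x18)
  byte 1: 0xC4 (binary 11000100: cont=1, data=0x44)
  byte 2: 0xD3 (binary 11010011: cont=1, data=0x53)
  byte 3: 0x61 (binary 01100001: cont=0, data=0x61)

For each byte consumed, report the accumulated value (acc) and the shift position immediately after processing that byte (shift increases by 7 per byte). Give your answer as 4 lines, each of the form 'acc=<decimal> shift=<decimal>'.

byte 0=0x98: payload=0x18=24, contrib = 24<<0 = 24; acc -> 24, shift -> 7
byte 1=0xC4: payload=0x44=68, contrib = 68<<7 = 8704; acc -> 8728, shift -> 14
byte 2=0xD3: payload=0x53=83, contrib = 83<<14 = 1359872; acc -> 1368600, shift -> 21
byte 3=0x61: payload=0x61=97, contrib = 97<<21 = 203423744; acc -> 204792344, shift -> 28

Answer: acc=24 shift=7
acc=8728 shift=14
acc=1368600 shift=21
acc=204792344 shift=28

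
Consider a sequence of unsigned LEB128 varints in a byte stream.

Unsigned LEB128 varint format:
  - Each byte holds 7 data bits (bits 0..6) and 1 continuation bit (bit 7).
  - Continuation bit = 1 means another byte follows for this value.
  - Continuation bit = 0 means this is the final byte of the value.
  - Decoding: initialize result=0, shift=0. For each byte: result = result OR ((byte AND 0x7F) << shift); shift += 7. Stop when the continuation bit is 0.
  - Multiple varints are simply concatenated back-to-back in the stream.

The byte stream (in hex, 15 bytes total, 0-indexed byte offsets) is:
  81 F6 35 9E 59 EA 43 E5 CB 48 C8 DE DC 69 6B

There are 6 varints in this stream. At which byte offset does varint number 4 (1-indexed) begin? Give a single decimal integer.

  byte[0]=0x81 cont=1 payload=0x01=1: acc |= 1<<0 -> acc=1 shift=7
  byte[1]=0xF6 cont=1 payload=0x76=118: acc |= 118<<7 -> acc=15105 shift=14
  byte[2]=0x35 cont=0 payload=0x35=53: acc |= 53<<14 -> acc=883457 shift=21 [end]
Varint 1: bytes[0:3] = 81 F6 35 -> value 883457 (3 byte(s))
  byte[3]=0x9E cont=1 payload=0x1E=30: acc |= 30<<0 -> acc=30 shift=7
  byte[4]=0x59 cont=0 payload=0x59=89: acc |= 89<<7 -> acc=11422 shift=14 [end]
Varint 2: bytes[3:5] = 9E 59 -> value 11422 (2 byte(s))
  byte[5]=0xEA cont=1 payload=0x6A=106: acc |= 106<<0 -> acc=106 shift=7
  byte[6]=0x43 cont=0 payload=0x43=67: acc |= 67<<7 -> acc=8682 shift=14 [end]
Varint 3: bytes[5:7] = EA 43 -> value 8682 (2 byte(s))
  byte[7]=0xE5 cont=1 payload=0x65=101: acc |= 101<<0 -> acc=101 shift=7
  byte[8]=0xCB cont=1 payload=0x4B=75: acc |= 75<<7 -> acc=9701 shift=14
  byte[9]=0x48 cont=0 payload=0x48=72: acc |= 72<<14 -> acc=1189349 shift=21 [end]
Varint 4: bytes[7:10] = E5 CB 48 -> value 1189349 (3 byte(s))
  byte[10]=0xC8 cont=1 payload=0x48=72: acc |= 72<<0 -> acc=72 shift=7
  byte[11]=0xDE cont=1 payload=0x5E=94: acc |= 94<<7 -> acc=12104 shift=14
  byte[12]=0xDC cont=1 payload=0x5C=92: acc |= 92<<14 -> acc=1519432 shift=21
  byte[13]=0x69 cont=0 payload=0x69=105: acc |= 105<<21 -> acc=221720392 shift=28 [end]
Varint 5: bytes[10:14] = C8 DE DC 69 -> value 221720392 (4 byte(s))
  byte[14]=0x6B cont=0 payload=0x6B=107: acc |= 107<<0 -> acc=107 shift=7 [end]
Varint 6: bytes[14:15] = 6B -> value 107 (1 byte(s))

Answer: 7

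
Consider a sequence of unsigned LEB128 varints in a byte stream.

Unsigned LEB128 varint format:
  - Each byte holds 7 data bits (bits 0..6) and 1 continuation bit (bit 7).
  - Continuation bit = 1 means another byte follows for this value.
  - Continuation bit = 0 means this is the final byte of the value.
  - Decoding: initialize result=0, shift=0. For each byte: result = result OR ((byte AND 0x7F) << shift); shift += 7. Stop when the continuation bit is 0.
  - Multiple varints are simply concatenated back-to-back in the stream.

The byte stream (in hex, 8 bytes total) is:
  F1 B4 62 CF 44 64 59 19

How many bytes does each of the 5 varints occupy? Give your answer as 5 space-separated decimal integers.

  byte[0]=0xF1 cont=1 payload=0x71=113: acc |= 113<<0 -> acc=113 shift=7
  byte[1]=0xB4 cont=1 payload=0x34=52: acc |= 52<<7 -> acc=6769 shift=14
  byte[2]=0x62 cont=0 payload=0x62=98: acc |= 98<<14 -> acc=1612401 shift=21 [end]
Varint 1: bytes[0:3] = F1 B4 62 -> value 1612401 (3 byte(s))
  byte[3]=0xCF cont=1 payload=0x4F=79: acc |= 79<<0 -> acc=79 shift=7
  byte[4]=0x44 cont=0 payload=0x44=68: acc |= 68<<7 -> acc=8783 shift=14 [end]
Varint 2: bytes[3:5] = CF 44 -> value 8783 (2 byte(s))
  byte[5]=0x64 cont=0 payload=0x64=100: acc |= 100<<0 -> acc=100 shift=7 [end]
Varint 3: bytes[5:6] = 64 -> value 100 (1 byte(s))
  byte[6]=0x59 cont=0 payload=0x59=89: acc |= 89<<0 -> acc=89 shift=7 [end]
Varint 4: bytes[6:7] = 59 -> value 89 (1 byte(s))
  byte[7]=0x19 cont=0 payload=0x19=25: acc |= 25<<0 -> acc=25 shift=7 [end]
Varint 5: bytes[7:8] = 19 -> value 25 (1 byte(s))

Answer: 3 2 1 1 1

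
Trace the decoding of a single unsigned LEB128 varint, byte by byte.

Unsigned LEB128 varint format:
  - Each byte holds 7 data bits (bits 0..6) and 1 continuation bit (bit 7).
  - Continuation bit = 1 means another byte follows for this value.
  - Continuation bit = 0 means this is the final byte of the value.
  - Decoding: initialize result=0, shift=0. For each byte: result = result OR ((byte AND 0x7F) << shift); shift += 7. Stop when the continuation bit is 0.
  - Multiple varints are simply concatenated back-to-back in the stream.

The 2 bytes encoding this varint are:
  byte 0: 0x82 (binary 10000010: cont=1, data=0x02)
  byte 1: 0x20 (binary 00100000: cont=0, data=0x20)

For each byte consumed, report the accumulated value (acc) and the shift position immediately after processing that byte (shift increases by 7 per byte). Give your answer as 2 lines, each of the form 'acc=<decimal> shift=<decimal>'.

Answer: acc=2 shift=7
acc=4098 shift=14

Derivation:
byte 0=0x82: payload=0x02=2, contrib = 2<<0 = 2; acc -> 2, shift -> 7
byte 1=0x20: payload=0x20=32, contrib = 32<<7 = 4096; acc -> 4098, shift -> 14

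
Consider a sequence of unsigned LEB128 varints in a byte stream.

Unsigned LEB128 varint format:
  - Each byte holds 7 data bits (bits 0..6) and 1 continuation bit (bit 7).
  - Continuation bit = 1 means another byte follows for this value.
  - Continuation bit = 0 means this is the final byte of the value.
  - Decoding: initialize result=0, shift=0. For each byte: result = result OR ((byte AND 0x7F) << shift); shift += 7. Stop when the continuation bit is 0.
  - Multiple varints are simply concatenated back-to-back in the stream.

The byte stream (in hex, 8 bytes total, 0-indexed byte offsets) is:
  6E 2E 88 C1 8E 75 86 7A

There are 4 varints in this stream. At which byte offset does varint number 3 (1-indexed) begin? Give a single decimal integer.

  byte[0]=0x6E cont=0 payload=0x6E=110: acc |= 110<<0 -> acc=110 shift=7 [end]
Varint 1: bytes[0:1] = 6E -> value 110 (1 byte(s))
  byte[1]=0x2E cont=0 payload=0x2E=46: acc |= 46<<0 -> acc=46 shift=7 [end]
Varint 2: bytes[1:2] = 2E -> value 46 (1 byte(s))
  byte[2]=0x88 cont=1 payload=0x08=8: acc |= 8<<0 -> acc=8 shift=7
  byte[3]=0xC1 cont=1 payload=0x41=65: acc |= 65<<7 -> acc=8328 shift=14
  byte[4]=0x8E cont=1 payload=0x0E=14: acc |= 14<<14 -> acc=237704 shift=21
  byte[5]=0x75 cont=0 payload=0x75=117: acc |= 117<<21 -> acc=245604488 shift=28 [end]
Varint 3: bytes[2:6] = 88 C1 8E 75 -> value 245604488 (4 byte(s))
  byte[6]=0x86 cont=1 payload=0x06=6: acc |= 6<<0 -> acc=6 shift=7
  byte[7]=0x7A cont=0 payload=0x7A=122: acc |= 122<<7 -> acc=15622 shift=14 [end]
Varint 4: bytes[6:8] = 86 7A -> value 15622 (2 byte(s))

Answer: 2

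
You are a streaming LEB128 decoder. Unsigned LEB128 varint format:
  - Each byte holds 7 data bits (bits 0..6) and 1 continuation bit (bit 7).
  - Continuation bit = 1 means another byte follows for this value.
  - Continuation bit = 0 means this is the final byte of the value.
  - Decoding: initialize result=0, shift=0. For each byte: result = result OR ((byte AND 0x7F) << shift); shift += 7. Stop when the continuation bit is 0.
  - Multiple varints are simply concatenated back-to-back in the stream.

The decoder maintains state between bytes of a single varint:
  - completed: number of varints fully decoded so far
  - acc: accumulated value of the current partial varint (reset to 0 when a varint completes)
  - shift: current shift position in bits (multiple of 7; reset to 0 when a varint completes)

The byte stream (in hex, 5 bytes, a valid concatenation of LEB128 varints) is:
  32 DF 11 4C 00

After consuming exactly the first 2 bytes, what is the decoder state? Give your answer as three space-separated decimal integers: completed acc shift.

byte[0]=0x32 cont=0 payload=0x32: varint #1 complete (value=50); reset -> completed=1 acc=0 shift=0
byte[1]=0xDF cont=1 payload=0x5F: acc |= 95<<0 -> completed=1 acc=95 shift=7

Answer: 1 95 7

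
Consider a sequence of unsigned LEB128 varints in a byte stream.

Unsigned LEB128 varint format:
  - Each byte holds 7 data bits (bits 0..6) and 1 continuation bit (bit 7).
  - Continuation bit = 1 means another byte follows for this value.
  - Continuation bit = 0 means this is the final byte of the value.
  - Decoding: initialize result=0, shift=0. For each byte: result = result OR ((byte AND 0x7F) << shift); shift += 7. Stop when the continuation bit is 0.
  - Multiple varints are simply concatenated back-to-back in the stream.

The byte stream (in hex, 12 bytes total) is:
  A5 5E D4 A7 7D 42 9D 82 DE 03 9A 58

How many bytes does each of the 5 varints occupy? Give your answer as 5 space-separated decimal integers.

  byte[0]=0xA5 cont=1 payload=0x25=37: acc |= 37<<0 -> acc=37 shift=7
  byte[1]=0x5E cont=0 payload=0x5E=94: acc |= 94<<7 -> acc=12069 shift=14 [end]
Varint 1: bytes[0:2] = A5 5E -> value 12069 (2 byte(s))
  byte[2]=0xD4 cont=1 payload=0x54=84: acc |= 84<<0 -> acc=84 shift=7
  byte[3]=0xA7 cont=1 payload=0x27=39: acc |= 39<<7 -> acc=5076 shift=14
  byte[4]=0x7D cont=0 payload=0x7D=125: acc |= 125<<14 -> acc=2053076 shift=21 [end]
Varint 2: bytes[2:5] = D4 A7 7D -> value 2053076 (3 byte(s))
  byte[5]=0x42 cont=0 payload=0x42=66: acc |= 66<<0 -> acc=66 shift=7 [end]
Varint 3: bytes[5:6] = 42 -> value 66 (1 byte(s))
  byte[6]=0x9D cont=1 payload=0x1D=29: acc |= 29<<0 -> acc=29 shift=7
  byte[7]=0x82 cont=1 payload=0x02=2: acc |= 2<<7 -> acc=285 shift=14
  byte[8]=0xDE cont=1 payload=0x5E=94: acc |= 94<<14 -> acc=1540381 shift=21
  byte[9]=0x03 cont=0 payload=0x03=3: acc |= 3<<21 -> acc=7831837 shift=28 [end]
Varint 4: bytes[6:10] = 9D 82 DE 03 -> value 7831837 (4 byte(s))
  byte[10]=0x9A cont=1 payload=0x1A=26: acc |= 26<<0 -> acc=26 shift=7
  byte[11]=0x58 cont=0 payload=0x58=88: acc |= 88<<7 -> acc=11290 shift=14 [end]
Varint 5: bytes[10:12] = 9A 58 -> value 11290 (2 byte(s))

Answer: 2 3 1 4 2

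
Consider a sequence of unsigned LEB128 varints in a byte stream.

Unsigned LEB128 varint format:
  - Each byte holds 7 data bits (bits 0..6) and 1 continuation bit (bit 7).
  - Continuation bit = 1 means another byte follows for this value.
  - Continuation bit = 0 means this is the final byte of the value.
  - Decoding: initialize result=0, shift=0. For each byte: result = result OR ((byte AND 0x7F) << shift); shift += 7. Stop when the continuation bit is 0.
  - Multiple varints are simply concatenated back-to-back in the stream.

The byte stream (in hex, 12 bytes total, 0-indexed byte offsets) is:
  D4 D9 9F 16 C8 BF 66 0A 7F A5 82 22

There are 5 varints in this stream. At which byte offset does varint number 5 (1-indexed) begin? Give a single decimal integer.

  byte[0]=0xD4 cont=1 payload=0x54=84: acc |= 84<<0 -> acc=84 shift=7
  byte[1]=0xD9 cont=1 payload=0x59=89: acc |= 89<<7 -> acc=11476 shift=14
  byte[2]=0x9F cont=1 payload=0x1F=31: acc |= 31<<14 -> acc=519380 shift=21
  byte[3]=0x16 cont=0 payload=0x16=22: acc |= 22<<21 -> acc=46656724 shift=28 [end]
Varint 1: bytes[0:4] = D4 D9 9F 16 -> value 46656724 (4 byte(s))
  byte[4]=0xC8 cont=1 payload=0x48=72: acc |= 72<<0 -> acc=72 shift=7
  byte[5]=0xBF cont=1 payload=0x3F=63: acc |= 63<<7 -> acc=8136 shift=14
  byte[6]=0x66 cont=0 payload=0x66=102: acc |= 102<<14 -> acc=1679304 shift=21 [end]
Varint 2: bytes[4:7] = C8 BF 66 -> value 1679304 (3 byte(s))
  byte[7]=0x0A cont=0 payload=0x0A=10: acc |= 10<<0 -> acc=10 shift=7 [end]
Varint 3: bytes[7:8] = 0A -> value 10 (1 byte(s))
  byte[8]=0x7F cont=0 payload=0x7F=127: acc |= 127<<0 -> acc=127 shift=7 [end]
Varint 4: bytes[8:9] = 7F -> value 127 (1 byte(s))
  byte[9]=0xA5 cont=1 payload=0x25=37: acc |= 37<<0 -> acc=37 shift=7
  byte[10]=0x82 cont=1 payload=0x02=2: acc |= 2<<7 -> acc=293 shift=14
  byte[11]=0x22 cont=0 payload=0x22=34: acc |= 34<<14 -> acc=557349 shift=21 [end]
Varint 5: bytes[9:12] = A5 82 22 -> value 557349 (3 byte(s))

Answer: 9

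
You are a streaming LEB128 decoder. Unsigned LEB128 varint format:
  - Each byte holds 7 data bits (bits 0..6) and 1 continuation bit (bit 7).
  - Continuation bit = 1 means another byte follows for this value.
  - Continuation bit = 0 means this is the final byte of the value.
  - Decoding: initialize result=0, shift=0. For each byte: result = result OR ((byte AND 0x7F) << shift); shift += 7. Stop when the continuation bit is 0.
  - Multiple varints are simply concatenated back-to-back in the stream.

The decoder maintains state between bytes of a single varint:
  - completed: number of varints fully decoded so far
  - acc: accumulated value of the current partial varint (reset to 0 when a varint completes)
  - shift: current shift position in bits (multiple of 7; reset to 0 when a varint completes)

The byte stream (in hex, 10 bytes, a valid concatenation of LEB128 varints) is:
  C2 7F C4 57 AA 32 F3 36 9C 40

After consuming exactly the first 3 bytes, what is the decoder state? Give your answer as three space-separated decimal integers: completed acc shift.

byte[0]=0xC2 cont=1 payload=0x42: acc |= 66<<0 -> completed=0 acc=66 shift=7
byte[1]=0x7F cont=0 payload=0x7F: varint #1 complete (value=16322); reset -> completed=1 acc=0 shift=0
byte[2]=0xC4 cont=1 payload=0x44: acc |= 68<<0 -> completed=1 acc=68 shift=7

Answer: 1 68 7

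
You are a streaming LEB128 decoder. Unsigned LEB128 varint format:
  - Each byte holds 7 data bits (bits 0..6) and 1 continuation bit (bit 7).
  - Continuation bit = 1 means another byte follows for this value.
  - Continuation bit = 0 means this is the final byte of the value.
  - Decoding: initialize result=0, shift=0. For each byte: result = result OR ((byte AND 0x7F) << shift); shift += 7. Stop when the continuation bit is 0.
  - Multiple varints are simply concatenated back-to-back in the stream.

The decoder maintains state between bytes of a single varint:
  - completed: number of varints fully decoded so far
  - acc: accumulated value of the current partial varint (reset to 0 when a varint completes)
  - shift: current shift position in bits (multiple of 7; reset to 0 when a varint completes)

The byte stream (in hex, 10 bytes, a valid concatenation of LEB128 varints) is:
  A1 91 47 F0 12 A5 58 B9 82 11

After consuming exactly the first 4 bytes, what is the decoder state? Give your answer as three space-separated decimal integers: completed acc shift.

Answer: 1 112 7

Derivation:
byte[0]=0xA1 cont=1 payload=0x21: acc |= 33<<0 -> completed=0 acc=33 shift=7
byte[1]=0x91 cont=1 payload=0x11: acc |= 17<<7 -> completed=0 acc=2209 shift=14
byte[2]=0x47 cont=0 payload=0x47: varint #1 complete (value=1165473); reset -> completed=1 acc=0 shift=0
byte[3]=0xF0 cont=1 payload=0x70: acc |= 112<<0 -> completed=1 acc=112 shift=7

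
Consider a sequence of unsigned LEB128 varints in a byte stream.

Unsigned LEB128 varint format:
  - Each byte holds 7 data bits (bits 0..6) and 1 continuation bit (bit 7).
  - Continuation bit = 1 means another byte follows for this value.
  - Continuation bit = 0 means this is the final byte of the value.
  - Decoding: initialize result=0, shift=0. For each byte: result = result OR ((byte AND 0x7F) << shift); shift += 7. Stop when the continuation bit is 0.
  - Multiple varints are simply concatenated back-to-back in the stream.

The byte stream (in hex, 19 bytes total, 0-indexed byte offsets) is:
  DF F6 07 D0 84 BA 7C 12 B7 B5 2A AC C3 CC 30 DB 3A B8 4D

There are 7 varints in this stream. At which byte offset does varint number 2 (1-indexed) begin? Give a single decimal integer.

Answer: 3

Derivation:
  byte[0]=0xDF cont=1 payload=0x5F=95: acc |= 95<<0 -> acc=95 shift=7
  byte[1]=0xF6 cont=1 payload=0x76=118: acc |= 118<<7 -> acc=15199 shift=14
  byte[2]=0x07 cont=0 payload=0x07=7: acc |= 7<<14 -> acc=129887 shift=21 [end]
Varint 1: bytes[0:3] = DF F6 07 -> value 129887 (3 byte(s))
  byte[3]=0xD0 cont=1 payload=0x50=80: acc |= 80<<0 -> acc=80 shift=7
  byte[4]=0x84 cont=1 payload=0x04=4: acc |= 4<<7 -> acc=592 shift=14
  byte[5]=0xBA cont=1 payload=0x3A=58: acc |= 58<<14 -> acc=950864 shift=21
  byte[6]=0x7C cont=0 payload=0x7C=124: acc |= 124<<21 -> acc=260997712 shift=28 [end]
Varint 2: bytes[3:7] = D0 84 BA 7C -> value 260997712 (4 byte(s))
  byte[7]=0x12 cont=0 payload=0x12=18: acc |= 18<<0 -> acc=18 shift=7 [end]
Varint 3: bytes[7:8] = 12 -> value 18 (1 byte(s))
  byte[8]=0xB7 cont=1 payload=0x37=55: acc |= 55<<0 -> acc=55 shift=7
  byte[9]=0xB5 cont=1 payload=0x35=53: acc |= 53<<7 -> acc=6839 shift=14
  byte[10]=0x2A cont=0 payload=0x2A=42: acc |= 42<<14 -> acc=694967 shift=21 [end]
Varint 4: bytes[8:11] = B7 B5 2A -> value 694967 (3 byte(s))
  byte[11]=0xAC cont=1 payload=0x2C=44: acc |= 44<<0 -> acc=44 shift=7
  byte[12]=0xC3 cont=1 payload=0x43=67: acc |= 67<<7 -> acc=8620 shift=14
  byte[13]=0xCC cont=1 payload=0x4C=76: acc |= 76<<14 -> acc=1253804 shift=21
  byte[14]=0x30 cont=0 payload=0x30=48: acc |= 48<<21 -> acc=101917100 shift=28 [end]
Varint 5: bytes[11:15] = AC C3 CC 30 -> value 101917100 (4 byte(s))
  byte[15]=0xDB cont=1 payload=0x5B=91: acc |= 91<<0 -> acc=91 shift=7
  byte[16]=0x3A cont=0 payload=0x3A=58: acc |= 58<<7 -> acc=7515 shift=14 [end]
Varint 6: bytes[15:17] = DB 3A -> value 7515 (2 byte(s))
  byte[17]=0xB8 cont=1 payload=0x38=56: acc |= 56<<0 -> acc=56 shift=7
  byte[18]=0x4D cont=0 payload=0x4D=77: acc |= 77<<7 -> acc=9912 shift=14 [end]
Varint 7: bytes[17:19] = B8 4D -> value 9912 (2 byte(s))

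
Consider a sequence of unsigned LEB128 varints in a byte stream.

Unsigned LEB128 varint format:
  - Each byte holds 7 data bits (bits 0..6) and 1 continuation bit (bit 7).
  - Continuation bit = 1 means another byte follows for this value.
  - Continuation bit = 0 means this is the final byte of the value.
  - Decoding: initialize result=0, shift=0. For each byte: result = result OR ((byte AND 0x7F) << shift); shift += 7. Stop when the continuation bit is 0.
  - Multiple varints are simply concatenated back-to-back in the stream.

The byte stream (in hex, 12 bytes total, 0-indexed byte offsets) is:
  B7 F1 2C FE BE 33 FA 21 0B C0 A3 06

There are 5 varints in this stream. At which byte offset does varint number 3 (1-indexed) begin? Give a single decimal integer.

  byte[0]=0xB7 cont=1 payload=0x37=55: acc |= 55<<0 -> acc=55 shift=7
  byte[1]=0xF1 cont=1 payload=0x71=113: acc |= 113<<7 -> acc=14519 shift=14
  byte[2]=0x2C cont=0 payload=0x2C=44: acc |= 44<<14 -> acc=735415 shift=21 [end]
Varint 1: bytes[0:3] = B7 F1 2C -> value 735415 (3 byte(s))
  byte[3]=0xFE cont=1 payload=0x7E=126: acc |= 126<<0 -> acc=126 shift=7
  byte[4]=0xBE cont=1 payload=0x3E=62: acc |= 62<<7 -> acc=8062 shift=14
  byte[5]=0x33 cont=0 payload=0x33=51: acc |= 51<<14 -> acc=843646 shift=21 [end]
Varint 2: bytes[3:6] = FE BE 33 -> value 843646 (3 byte(s))
  byte[6]=0xFA cont=1 payload=0x7A=122: acc |= 122<<0 -> acc=122 shift=7
  byte[7]=0x21 cont=0 payload=0x21=33: acc |= 33<<7 -> acc=4346 shift=14 [end]
Varint 3: bytes[6:8] = FA 21 -> value 4346 (2 byte(s))
  byte[8]=0x0B cont=0 payload=0x0B=11: acc |= 11<<0 -> acc=11 shift=7 [end]
Varint 4: bytes[8:9] = 0B -> value 11 (1 byte(s))
  byte[9]=0xC0 cont=1 payload=0x40=64: acc |= 64<<0 -> acc=64 shift=7
  byte[10]=0xA3 cont=1 payload=0x23=35: acc |= 35<<7 -> acc=4544 shift=14
  byte[11]=0x06 cont=0 payload=0x06=6: acc |= 6<<14 -> acc=102848 shift=21 [end]
Varint 5: bytes[9:12] = C0 A3 06 -> value 102848 (3 byte(s))

Answer: 6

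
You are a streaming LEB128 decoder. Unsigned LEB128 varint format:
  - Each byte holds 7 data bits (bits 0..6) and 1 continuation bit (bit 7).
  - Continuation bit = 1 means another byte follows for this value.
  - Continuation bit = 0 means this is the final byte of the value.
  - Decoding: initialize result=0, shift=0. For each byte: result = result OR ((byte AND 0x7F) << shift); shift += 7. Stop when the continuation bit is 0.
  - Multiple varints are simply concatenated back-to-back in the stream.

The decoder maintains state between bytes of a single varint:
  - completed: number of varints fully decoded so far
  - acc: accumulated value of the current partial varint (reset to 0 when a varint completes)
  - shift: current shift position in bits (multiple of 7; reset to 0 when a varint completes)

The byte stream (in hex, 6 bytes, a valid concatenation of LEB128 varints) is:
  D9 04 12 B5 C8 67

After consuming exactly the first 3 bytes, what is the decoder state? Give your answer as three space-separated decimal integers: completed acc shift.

byte[0]=0xD9 cont=1 payload=0x59: acc |= 89<<0 -> completed=0 acc=89 shift=7
byte[1]=0x04 cont=0 payload=0x04: varint #1 complete (value=601); reset -> completed=1 acc=0 shift=0
byte[2]=0x12 cont=0 payload=0x12: varint #2 complete (value=18); reset -> completed=2 acc=0 shift=0

Answer: 2 0 0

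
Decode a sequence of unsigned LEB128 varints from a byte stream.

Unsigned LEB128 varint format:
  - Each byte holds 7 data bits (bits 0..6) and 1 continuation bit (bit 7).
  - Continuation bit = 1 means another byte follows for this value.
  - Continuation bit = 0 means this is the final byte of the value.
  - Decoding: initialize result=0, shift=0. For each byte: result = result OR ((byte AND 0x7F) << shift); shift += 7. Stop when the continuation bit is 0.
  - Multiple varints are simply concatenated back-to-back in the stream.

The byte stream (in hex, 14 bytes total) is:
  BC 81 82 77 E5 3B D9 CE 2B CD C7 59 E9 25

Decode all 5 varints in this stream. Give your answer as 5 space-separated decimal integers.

  byte[0]=0xBC cont=1 payload=0x3C=60: acc |= 60<<0 -> acc=60 shift=7
  byte[1]=0x81 cont=1 payload=0x01=1: acc |= 1<<7 -> acc=188 shift=14
  byte[2]=0x82 cont=1 payload=0x02=2: acc |= 2<<14 -> acc=32956 shift=21
  byte[3]=0x77 cont=0 payload=0x77=119: acc |= 119<<21 -> acc=249594044 shift=28 [end]
Varint 1: bytes[0:4] = BC 81 82 77 -> value 249594044 (4 byte(s))
  byte[4]=0xE5 cont=1 payload=0x65=101: acc |= 101<<0 -> acc=101 shift=7
  byte[5]=0x3B cont=0 payload=0x3B=59: acc |= 59<<7 -> acc=7653 shift=14 [end]
Varint 2: bytes[4:6] = E5 3B -> value 7653 (2 byte(s))
  byte[6]=0xD9 cont=1 payload=0x59=89: acc |= 89<<0 -> acc=89 shift=7
  byte[7]=0xCE cont=1 payload=0x4E=78: acc |= 78<<7 -> acc=10073 shift=14
  byte[8]=0x2B cont=0 payload=0x2B=43: acc |= 43<<14 -> acc=714585 shift=21 [end]
Varint 3: bytes[6:9] = D9 CE 2B -> value 714585 (3 byte(s))
  byte[9]=0xCD cont=1 payload=0x4D=77: acc |= 77<<0 -> acc=77 shift=7
  byte[10]=0xC7 cont=1 payload=0x47=71: acc |= 71<<7 -> acc=9165 shift=14
  byte[11]=0x59 cont=0 payload=0x59=89: acc |= 89<<14 -> acc=1467341 shift=21 [end]
Varint 4: bytes[9:12] = CD C7 59 -> value 1467341 (3 byte(s))
  byte[12]=0xE9 cont=1 payload=0x69=105: acc |= 105<<0 -> acc=105 shift=7
  byte[13]=0x25 cont=0 payload=0x25=37: acc |= 37<<7 -> acc=4841 shift=14 [end]
Varint 5: bytes[12:14] = E9 25 -> value 4841 (2 byte(s))

Answer: 249594044 7653 714585 1467341 4841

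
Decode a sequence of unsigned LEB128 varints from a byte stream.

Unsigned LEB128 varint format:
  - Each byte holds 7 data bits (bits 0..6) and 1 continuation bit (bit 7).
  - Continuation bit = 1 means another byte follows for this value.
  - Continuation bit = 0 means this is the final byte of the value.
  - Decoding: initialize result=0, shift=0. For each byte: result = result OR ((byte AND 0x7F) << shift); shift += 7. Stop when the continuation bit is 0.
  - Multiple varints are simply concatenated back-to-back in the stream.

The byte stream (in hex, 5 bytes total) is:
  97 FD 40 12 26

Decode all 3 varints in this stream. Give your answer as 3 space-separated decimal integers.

Answer: 1064599 18 38

Derivation:
  byte[0]=0x97 cont=1 payload=0x17=23: acc |= 23<<0 -> acc=23 shift=7
  byte[1]=0xFD cont=1 payload=0x7D=125: acc |= 125<<7 -> acc=16023 shift=14
  byte[2]=0x40 cont=0 payload=0x40=64: acc |= 64<<14 -> acc=1064599 shift=21 [end]
Varint 1: bytes[0:3] = 97 FD 40 -> value 1064599 (3 byte(s))
  byte[3]=0x12 cont=0 payload=0x12=18: acc |= 18<<0 -> acc=18 shift=7 [end]
Varint 2: bytes[3:4] = 12 -> value 18 (1 byte(s))
  byte[4]=0x26 cont=0 payload=0x26=38: acc |= 38<<0 -> acc=38 shift=7 [end]
Varint 3: bytes[4:5] = 26 -> value 38 (1 byte(s))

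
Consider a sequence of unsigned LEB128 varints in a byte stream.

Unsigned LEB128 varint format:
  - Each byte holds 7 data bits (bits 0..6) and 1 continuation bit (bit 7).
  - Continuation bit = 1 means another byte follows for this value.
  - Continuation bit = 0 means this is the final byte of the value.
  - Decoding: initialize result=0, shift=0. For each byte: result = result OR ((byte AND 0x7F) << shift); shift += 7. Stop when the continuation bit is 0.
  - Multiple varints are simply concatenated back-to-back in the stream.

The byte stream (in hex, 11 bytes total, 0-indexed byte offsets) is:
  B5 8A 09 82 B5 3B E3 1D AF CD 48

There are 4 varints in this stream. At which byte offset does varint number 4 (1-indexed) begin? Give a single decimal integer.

  byte[0]=0xB5 cont=1 payload=0x35=53: acc |= 53<<0 -> acc=53 shift=7
  byte[1]=0x8A cont=1 payload=0x0A=10: acc |= 10<<7 -> acc=1333 shift=14
  byte[2]=0x09 cont=0 payload=0x09=9: acc |= 9<<14 -> acc=148789 shift=21 [end]
Varint 1: bytes[0:3] = B5 8A 09 -> value 148789 (3 byte(s))
  byte[3]=0x82 cont=1 payload=0x02=2: acc |= 2<<0 -> acc=2 shift=7
  byte[4]=0xB5 cont=1 payload=0x35=53: acc |= 53<<7 -> acc=6786 shift=14
  byte[5]=0x3B cont=0 payload=0x3B=59: acc |= 59<<14 -> acc=973442 shift=21 [end]
Varint 2: bytes[3:6] = 82 B5 3B -> value 973442 (3 byte(s))
  byte[6]=0xE3 cont=1 payload=0x63=99: acc |= 99<<0 -> acc=99 shift=7
  byte[7]=0x1D cont=0 payload=0x1D=29: acc |= 29<<7 -> acc=3811 shift=14 [end]
Varint 3: bytes[6:8] = E3 1D -> value 3811 (2 byte(s))
  byte[8]=0xAF cont=1 payload=0x2F=47: acc |= 47<<0 -> acc=47 shift=7
  byte[9]=0xCD cont=1 payload=0x4D=77: acc |= 77<<7 -> acc=9903 shift=14
  byte[10]=0x48 cont=0 payload=0x48=72: acc |= 72<<14 -> acc=1189551 shift=21 [end]
Varint 4: bytes[8:11] = AF CD 48 -> value 1189551 (3 byte(s))

Answer: 8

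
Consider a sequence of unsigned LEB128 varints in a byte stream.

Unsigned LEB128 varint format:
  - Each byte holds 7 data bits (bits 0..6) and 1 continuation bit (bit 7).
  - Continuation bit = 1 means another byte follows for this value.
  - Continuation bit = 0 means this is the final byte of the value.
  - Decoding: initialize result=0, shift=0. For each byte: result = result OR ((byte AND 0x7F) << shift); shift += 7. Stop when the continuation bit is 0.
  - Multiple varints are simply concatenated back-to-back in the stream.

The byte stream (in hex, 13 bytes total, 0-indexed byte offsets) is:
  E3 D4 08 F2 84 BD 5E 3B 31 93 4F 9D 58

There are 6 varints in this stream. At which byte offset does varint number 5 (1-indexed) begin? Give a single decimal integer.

  byte[0]=0xE3 cont=1 payload=0x63=99: acc |= 99<<0 -> acc=99 shift=7
  byte[1]=0xD4 cont=1 payload=0x54=84: acc |= 84<<7 -> acc=10851 shift=14
  byte[2]=0x08 cont=0 payload=0x08=8: acc |= 8<<14 -> acc=141923 shift=21 [end]
Varint 1: bytes[0:3] = E3 D4 08 -> value 141923 (3 byte(s))
  byte[3]=0xF2 cont=1 payload=0x72=114: acc |= 114<<0 -> acc=114 shift=7
  byte[4]=0x84 cont=1 payload=0x04=4: acc |= 4<<7 -> acc=626 shift=14
  byte[5]=0xBD cont=1 payload=0x3D=61: acc |= 61<<14 -> acc=1000050 shift=21
  byte[6]=0x5E cont=0 payload=0x5E=94: acc |= 94<<21 -> acc=198132338 shift=28 [end]
Varint 2: bytes[3:7] = F2 84 BD 5E -> value 198132338 (4 byte(s))
  byte[7]=0x3B cont=0 payload=0x3B=59: acc |= 59<<0 -> acc=59 shift=7 [end]
Varint 3: bytes[7:8] = 3B -> value 59 (1 byte(s))
  byte[8]=0x31 cont=0 payload=0x31=49: acc |= 49<<0 -> acc=49 shift=7 [end]
Varint 4: bytes[8:9] = 31 -> value 49 (1 byte(s))
  byte[9]=0x93 cont=1 payload=0x13=19: acc |= 19<<0 -> acc=19 shift=7
  byte[10]=0x4F cont=0 payload=0x4F=79: acc |= 79<<7 -> acc=10131 shift=14 [end]
Varint 5: bytes[9:11] = 93 4F -> value 10131 (2 byte(s))
  byte[11]=0x9D cont=1 payload=0x1D=29: acc |= 29<<0 -> acc=29 shift=7
  byte[12]=0x58 cont=0 payload=0x58=88: acc |= 88<<7 -> acc=11293 shift=14 [end]
Varint 6: bytes[11:13] = 9D 58 -> value 11293 (2 byte(s))

Answer: 9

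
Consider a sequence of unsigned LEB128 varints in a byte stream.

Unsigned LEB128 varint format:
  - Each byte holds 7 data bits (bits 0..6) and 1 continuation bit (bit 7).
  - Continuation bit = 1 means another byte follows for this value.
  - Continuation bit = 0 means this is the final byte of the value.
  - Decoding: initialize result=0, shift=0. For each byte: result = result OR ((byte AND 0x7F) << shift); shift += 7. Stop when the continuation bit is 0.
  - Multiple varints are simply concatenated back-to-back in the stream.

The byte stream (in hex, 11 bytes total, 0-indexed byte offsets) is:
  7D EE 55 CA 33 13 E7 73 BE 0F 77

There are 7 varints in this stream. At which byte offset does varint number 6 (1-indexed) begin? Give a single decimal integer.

  byte[0]=0x7D cont=0 payload=0x7D=125: acc |= 125<<0 -> acc=125 shift=7 [end]
Varint 1: bytes[0:1] = 7D -> value 125 (1 byte(s))
  byte[1]=0xEE cont=1 payload=0x6E=110: acc |= 110<<0 -> acc=110 shift=7
  byte[2]=0x55 cont=0 payload=0x55=85: acc |= 85<<7 -> acc=10990 shift=14 [end]
Varint 2: bytes[1:3] = EE 55 -> value 10990 (2 byte(s))
  byte[3]=0xCA cont=1 payload=0x4A=74: acc |= 74<<0 -> acc=74 shift=7
  byte[4]=0x33 cont=0 payload=0x33=51: acc |= 51<<7 -> acc=6602 shift=14 [end]
Varint 3: bytes[3:5] = CA 33 -> value 6602 (2 byte(s))
  byte[5]=0x13 cont=0 payload=0x13=19: acc |= 19<<0 -> acc=19 shift=7 [end]
Varint 4: bytes[5:6] = 13 -> value 19 (1 byte(s))
  byte[6]=0xE7 cont=1 payload=0x67=103: acc |= 103<<0 -> acc=103 shift=7
  byte[7]=0x73 cont=0 payload=0x73=115: acc |= 115<<7 -> acc=14823 shift=14 [end]
Varint 5: bytes[6:8] = E7 73 -> value 14823 (2 byte(s))
  byte[8]=0xBE cont=1 payload=0x3E=62: acc |= 62<<0 -> acc=62 shift=7
  byte[9]=0x0F cont=0 payload=0x0F=15: acc |= 15<<7 -> acc=1982 shift=14 [end]
Varint 6: bytes[8:10] = BE 0F -> value 1982 (2 byte(s))
  byte[10]=0x77 cont=0 payload=0x77=119: acc |= 119<<0 -> acc=119 shift=7 [end]
Varint 7: bytes[10:11] = 77 -> value 119 (1 byte(s))

Answer: 8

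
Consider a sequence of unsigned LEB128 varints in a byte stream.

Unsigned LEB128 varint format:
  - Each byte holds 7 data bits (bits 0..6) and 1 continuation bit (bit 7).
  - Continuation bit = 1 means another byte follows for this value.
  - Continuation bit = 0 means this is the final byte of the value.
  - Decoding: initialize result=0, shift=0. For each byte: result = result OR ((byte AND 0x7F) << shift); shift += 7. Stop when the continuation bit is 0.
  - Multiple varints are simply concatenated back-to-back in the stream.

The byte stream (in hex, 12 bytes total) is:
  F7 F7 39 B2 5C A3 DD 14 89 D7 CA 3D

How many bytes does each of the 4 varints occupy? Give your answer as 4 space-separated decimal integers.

  byte[0]=0xF7 cont=1 payload=0x77=119: acc |= 119<<0 -> acc=119 shift=7
  byte[1]=0xF7 cont=1 payload=0x77=119: acc |= 119<<7 -> acc=15351 shift=14
  byte[2]=0x39 cont=0 payload=0x39=57: acc |= 57<<14 -> acc=949239 shift=21 [end]
Varint 1: bytes[0:3] = F7 F7 39 -> value 949239 (3 byte(s))
  byte[3]=0xB2 cont=1 payload=0x32=50: acc |= 50<<0 -> acc=50 shift=7
  byte[4]=0x5C cont=0 payload=0x5C=92: acc |= 92<<7 -> acc=11826 shift=14 [end]
Varint 2: bytes[3:5] = B2 5C -> value 11826 (2 byte(s))
  byte[5]=0xA3 cont=1 payload=0x23=35: acc |= 35<<0 -> acc=35 shift=7
  byte[6]=0xDD cont=1 payload=0x5D=93: acc |= 93<<7 -> acc=11939 shift=14
  byte[7]=0x14 cont=0 payload=0x14=20: acc |= 20<<14 -> acc=339619 shift=21 [end]
Varint 3: bytes[5:8] = A3 DD 14 -> value 339619 (3 byte(s))
  byte[8]=0x89 cont=1 payload=0x09=9: acc |= 9<<0 -> acc=9 shift=7
  byte[9]=0xD7 cont=1 payload=0x57=87: acc |= 87<<7 -> acc=11145 shift=14
  byte[10]=0xCA cont=1 payload=0x4A=74: acc |= 74<<14 -> acc=1223561 shift=21
  byte[11]=0x3D cont=0 payload=0x3D=61: acc |= 61<<21 -> acc=129149833 shift=28 [end]
Varint 4: bytes[8:12] = 89 D7 CA 3D -> value 129149833 (4 byte(s))

Answer: 3 2 3 4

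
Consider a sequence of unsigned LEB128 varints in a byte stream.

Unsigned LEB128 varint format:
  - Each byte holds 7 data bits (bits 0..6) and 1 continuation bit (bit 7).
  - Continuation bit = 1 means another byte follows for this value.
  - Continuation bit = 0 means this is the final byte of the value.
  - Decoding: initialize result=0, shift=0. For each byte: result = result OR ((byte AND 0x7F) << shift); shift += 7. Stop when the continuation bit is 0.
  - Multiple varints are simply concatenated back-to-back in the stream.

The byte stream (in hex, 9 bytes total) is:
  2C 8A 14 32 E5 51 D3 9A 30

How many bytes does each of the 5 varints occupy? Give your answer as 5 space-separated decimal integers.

  byte[0]=0x2C cont=0 payload=0x2C=44: acc |= 44<<0 -> acc=44 shift=7 [end]
Varint 1: bytes[0:1] = 2C -> value 44 (1 byte(s))
  byte[1]=0x8A cont=1 payload=0x0A=10: acc |= 10<<0 -> acc=10 shift=7
  byte[2]=0x14 cont=0 payload=0x14=20: acc |= 20<<7 -> acc=2570 shift=14 [end]
Varint 2: bytes[1:3] = 8A 14 -> value 2570 (2 byte(s))
  byte[3]=0x32 cont=0 payload=0x32=50: acc |= 50<<0 -> acc=50 shift=7 [end]
Varint 3: bytes[3:4] = 32 -> value 50 (1 byte(s))
  byte[4]=0xE5 cont=1 payload=0x65=101: acc |= 101<<0 -> acc=101 shift=7
  byte[5]=0x51 cont=0 payload=0x51=81: acc |= 81<<7 -> acc=10469 shift=14 [end]
Varint 4: bytes[4:6] = E5 51 -> value 10469 (2 byte(s))
  byte[6]=0xD3 cont=1 payload=0x53=83: acc |= 83<<0 -> acc=83 shift=7
  byte[7]=0x9A cont=1 payload=0x1A=26: acc |= 26<<7 -> acc=3411 shift=14
  byte[8]=0x30 cont=0 payload=0x30=48: acc |= 48<<14 -> acc=789843 shift=21 [end]
Varint 5: bytes[6:9] = D3 9A 30 -> value 789843 (3 byte(s))

Answer: 1 2 1 2 3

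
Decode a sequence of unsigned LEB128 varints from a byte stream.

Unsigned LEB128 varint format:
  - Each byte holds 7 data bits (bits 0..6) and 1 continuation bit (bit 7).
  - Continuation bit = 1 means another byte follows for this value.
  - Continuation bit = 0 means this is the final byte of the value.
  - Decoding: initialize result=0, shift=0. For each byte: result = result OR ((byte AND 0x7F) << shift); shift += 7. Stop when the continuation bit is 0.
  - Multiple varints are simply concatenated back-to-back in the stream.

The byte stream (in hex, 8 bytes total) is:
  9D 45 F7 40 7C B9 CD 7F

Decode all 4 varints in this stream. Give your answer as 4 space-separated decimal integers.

  byte[0]=0x9D cont=1 payload=0x1D=29: acc |= 29<<0 -> acc=29 shift=7
  byte[1]=0x45 cont=0 payload=0x45=69: acc |= 69<<7 -> acc=8861 shift=14 [end]
Varint 1: bytes[0:2] = 9D 45 -> value 8861 (2 byte(s))
  byte[2]=0xF7 cont=1 payload=0x77=119: acc |= 119<<0 -> acc=119 shift=7
  byte[3]=0x40 cont=0 payload=0x40=64: acc |= 64<<7 -> acc=8311 shift=14 [end]
Varint 2: bytes[2:4] = F7 40 -> value 8311 (2 byte(s))
  byte[4]=0x7C cont=0 payload=0x7C=124: acc |= 124<<0 -> acc=124 shift=7 [end]
Varint 3: bytes[4:5] = 7C -> value 124 (1 byte(s))
  byte[5]=0xB9 cont=1 payload=0x39=57: acc |= 57<<0 -> acc=57 shift=7
  byte[6]=0xCD cont=1 payload=0x4D=77: acc |= 77<<7 -> acc=9913 shift=14
  byte[7]=0x7F cont=0 payload=0x7F=127: acc |= 127<<14 -> acc=2090681 shift=21 [end]
Varint 4: bytes[5:8] = B9 CD 7F -> value 2090681 (3 byte(s))

Answer: 8861 8311 124 2090681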